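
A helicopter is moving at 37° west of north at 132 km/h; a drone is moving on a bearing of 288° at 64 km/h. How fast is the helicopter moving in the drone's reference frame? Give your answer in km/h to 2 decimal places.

Taking east as x and north as y: helicopter velocity = (-79.440, 105.420) km/h; drone velocity = (-60.868, 19.777) km/h.
Velocity of helicopter relative to drone = (-79.440, 105.420) − (-60.868, 19.777) = (-18.572, 85.643) km/h.
Magnitude = |(-18.572, 85.643)| = 87.633 km/h.

87.63 km/h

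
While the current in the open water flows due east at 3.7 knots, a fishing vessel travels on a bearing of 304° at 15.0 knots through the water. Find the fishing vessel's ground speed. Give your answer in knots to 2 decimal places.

12.11 knots

Taking east as x and north as y: velocity relative to the water = (-12.436, 8.388) knots; the water relative to ground = (3.700, 0.000) knots.
Velocity relative to ground = (-12.436, 8.388) + (3.700, 0.000) = (-8.736, 8.388) knots.
Speed = |(-8.736, 8.388)| = 12.111 knots.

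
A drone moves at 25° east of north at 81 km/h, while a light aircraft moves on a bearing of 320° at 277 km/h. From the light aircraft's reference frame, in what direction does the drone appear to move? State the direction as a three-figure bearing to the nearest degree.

Taking east as x and north as y: drone velocity = (34.232, 73.411) km/h; light aircraft velocity = (-178.052, 212.194) km/h.
Velocity of drone relative to light aircraft = (34.232, 73.411) − (-178.052, 212.194) = (212.284, -138.783) km/h.
Bearing = atan2(212.28, -138.78) = 123.18° clockwise from north.

123°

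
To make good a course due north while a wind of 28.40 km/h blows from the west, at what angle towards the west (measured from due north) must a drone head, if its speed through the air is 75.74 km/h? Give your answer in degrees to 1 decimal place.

The wind pushes perpendicular to the desired track; the heading must have a component into the wind equal to 28.40 km/h: 75.74 sin θ = 28.40.
sin θ = 0.3750, so θ = 22.022°.

22.0°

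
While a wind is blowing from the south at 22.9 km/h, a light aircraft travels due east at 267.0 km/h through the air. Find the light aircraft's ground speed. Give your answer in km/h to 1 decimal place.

268.0 km/h

Taking east as x and north as y: velocity relative to the air = (267.000, 0.000) km/h; the air relative to ground = (0.000, 22.900) km/h.
Velocity relative to ground = (267.000, 0.000) + (0.000, 22.900) = (267.000, 22.900) km/h.
Speed = |(267.000, 22.900)| = 267.980 km/h.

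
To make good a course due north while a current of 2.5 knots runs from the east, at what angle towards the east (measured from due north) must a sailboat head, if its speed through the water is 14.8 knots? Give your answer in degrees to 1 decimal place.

9.7°

The current pushes perpendicular to the desired track; the heading must have a component into the current equal to 2.5 knots: 14.8 sin θ = 2.5.
sin θ = 0.1689, so θ = 9.725°.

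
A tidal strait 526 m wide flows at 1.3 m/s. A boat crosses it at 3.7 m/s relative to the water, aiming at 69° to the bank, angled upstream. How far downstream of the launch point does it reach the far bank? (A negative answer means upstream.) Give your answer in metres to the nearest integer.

-4 m

Perpendicular speed = 3.454 m/s; crossing time = 526 / 3.454 = 152.276 s.
Net downstream speed = -0.026 m/s.
Drift = -0.026 × 152.276 = -3.953 m (upstream).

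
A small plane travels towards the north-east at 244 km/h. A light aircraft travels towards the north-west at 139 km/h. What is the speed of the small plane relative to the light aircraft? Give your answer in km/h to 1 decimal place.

Taking east as x and north as y: small plane velocity = (172.534, 172.534) km/h; light aircraft velocity = (-98.288, 98.288) km/h.
Velocity of small plane relative to light aircraft = (172.534, 172.534) − (-98.288, 98.288) = (270.822, 74.246) km/h.
Magnitude = |(270.822, 74.246)| = 280.815 km/h.

280.8 km/h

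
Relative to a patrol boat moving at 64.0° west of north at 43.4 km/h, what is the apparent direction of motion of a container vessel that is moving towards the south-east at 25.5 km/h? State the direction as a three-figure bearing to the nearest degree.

123°

Taking east as x and north as y: container vessel velocity = (18.031, -18.031) km/h; patrol boat velocity = (-39.008, 19.025) km/h.
Velocity of container vessel relative to patrol boat = (18.031, -18.031) − (-39.008, 19.025) = (57.039, -37.057) km/h.
Bearing = atan2(57.04, -37.06) = 123.01° clockwise from north.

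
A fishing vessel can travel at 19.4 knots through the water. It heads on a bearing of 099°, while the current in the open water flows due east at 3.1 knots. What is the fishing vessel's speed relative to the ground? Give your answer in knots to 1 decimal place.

22.5 knots

Taking east as x and north as y: velocity relative to the water = (19.161, -3.035) knots; the water relative to ground = (3.100, 0.000) knots.
Velocity relative to ground = (19.161, -3.035) + (3.100, 0.000) = (22.261, -3.035) knots.
Speed = |(22.261, -3.035)| = 22.467 knots.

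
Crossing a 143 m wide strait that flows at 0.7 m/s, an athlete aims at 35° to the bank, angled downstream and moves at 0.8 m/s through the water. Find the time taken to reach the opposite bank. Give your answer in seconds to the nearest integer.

The component of the athlete's velocity perpendicular to the bank is 0.8 × sin 35° = 0.459 m/s.
Only the cross-stream component determines the crossing time; the current contributes nothing perpendicular to the bank.
Time = 143 / 0.459 = 311.641 s.

312 s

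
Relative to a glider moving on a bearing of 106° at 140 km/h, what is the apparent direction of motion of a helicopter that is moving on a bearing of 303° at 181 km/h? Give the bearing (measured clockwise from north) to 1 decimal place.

295.6°

Taking east as x and north as y: helicopter velocity = (-151.799, 98.580) km/h; glider velocity = (134.577, -38.589) km/h.
Velocity of helicopter relative to glider = (-151.799, 98.580) − (134.577, -38.589) = (-286.376, 137.169) km/h.
Bearing = atan2(-286.38, 137.17) = 295.59° clockwise from north.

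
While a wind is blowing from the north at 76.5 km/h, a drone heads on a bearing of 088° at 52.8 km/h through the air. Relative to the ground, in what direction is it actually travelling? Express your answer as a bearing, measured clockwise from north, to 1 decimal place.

144.7°

Taking east as x and north as y: velocity relative to the air = (52.768, 1.843) km/h; the air relative to ground = (0.000, -76.500) km/h.
Velocity relative to ground = (52.768, 1.843) + (0.000, -76.500) = (52.768, -74.657) km/h.
Bearing = atan2(52.77, -74.66) = 144.75° clockwise from north.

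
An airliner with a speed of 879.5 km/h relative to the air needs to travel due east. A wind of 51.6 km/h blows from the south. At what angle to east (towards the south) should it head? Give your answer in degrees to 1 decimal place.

The wind pushes perpendicular to the desired track; the heading must have a component into the wind equal to 51.6 km/h: 879.5 sin θ = 51.6.
sin θ = 0.0587, so θ = 3.363°.

3.4°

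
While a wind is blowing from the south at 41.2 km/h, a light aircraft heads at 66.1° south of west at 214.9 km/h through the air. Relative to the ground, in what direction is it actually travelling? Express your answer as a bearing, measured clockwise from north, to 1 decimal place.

209.3°

Taking east as x and north as y: velocity relative to the air = (-87.065, -196.473) km/h; the air relative to ground = (0.000, 41.200) km/h.
Velocity relative to ground = (-87.065, -196.473) + (0.000, 41.200) = (-87.065, -155.273) km/h.
Bearing = atan2(-87.06, -155.27) = 209.28° clockwise from north.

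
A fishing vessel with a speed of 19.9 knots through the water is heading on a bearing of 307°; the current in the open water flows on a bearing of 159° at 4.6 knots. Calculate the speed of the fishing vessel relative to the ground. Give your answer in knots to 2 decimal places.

16.18 knots

Taking east as x and north as y: velocity relative to the water = (-15.893, 11.976) knots; the water relative to ground = (1.648, -4.294) knots.
Velocity relative to ground = (-15.893, 11.976) + (1.648, -4.294) = (-14.244, 7.682) knots.
Speed = |(-14.244, 7.682)| = 16.184 knots.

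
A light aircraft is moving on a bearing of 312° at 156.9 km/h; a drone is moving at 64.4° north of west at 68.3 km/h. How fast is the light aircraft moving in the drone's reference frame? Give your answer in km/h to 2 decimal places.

97.30 km/h

Taking east as x and north as y: light aircraft velocity = (-116.599, 104.987) km/h; drone velocity = (-29.511, 61.595) km/h.
Velocity of light aircraft relative to drone = (-116.599, 104.987) − (-29.511, 61.595) = (-87.088, 43.391) km/h.
Magnitude = |(-87.088, 43.391)| = 97.299 km/h.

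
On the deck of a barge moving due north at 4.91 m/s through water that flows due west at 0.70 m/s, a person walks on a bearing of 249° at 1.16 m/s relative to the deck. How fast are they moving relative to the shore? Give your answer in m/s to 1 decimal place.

In east/north components (m/s): person relative to barge = (-1.083, -0.416); barge relative to water = (0.000, 4.910); water relative to ground = (-0.700, 0.000).
Sum = (-1.783, 4.494) m/s.
Speed = |(-1.783, 4.494)| = 4.835 m/s.

4.8 m/s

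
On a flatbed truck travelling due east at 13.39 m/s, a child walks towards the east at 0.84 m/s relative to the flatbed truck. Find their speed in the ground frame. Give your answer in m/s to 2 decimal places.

Taking east as x and north as y: flatbed truck velocity = (13.390, 0.000) m/s; child velocity relative to flatbed truck = (0.840, 0.000) m/s.
Velocity relative to ground = (13.390, 0.000) + (0.840, 0.000) = (14.230, 0.000) m/s.
Speed = |(14.230, 0.000)| = 14.230 m/s.

14.23 m/s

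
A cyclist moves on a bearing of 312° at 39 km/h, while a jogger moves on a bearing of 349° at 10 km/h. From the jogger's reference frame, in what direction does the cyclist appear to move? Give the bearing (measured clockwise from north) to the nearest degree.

Taking east as x and north as y: cyclist velocity = (-28.983, 26.096) km/h; jogger velocity = (-1.908, 9.816) km/h.
Velocity of cyclist relative to jogger = (-28.983, 26.096) − (-1.908, 9.816) = (-27.075, 16.280) km/h.
Bearing = atan2(-27.07, 16.28) = 301.02° clockwise from north.

301°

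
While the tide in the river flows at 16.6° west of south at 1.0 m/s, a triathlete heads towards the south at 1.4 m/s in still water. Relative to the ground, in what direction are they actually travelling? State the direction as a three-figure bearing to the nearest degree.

Taking east as x and north as y: velocity relative to the water = (0.000, -1.400) m/s; the water relative to ground = (-0.286, -0.958) m/s.
Velocity relative to ground = (0.000, -1.400) + (-0.286, -0.958) = (-0.286, -2.358) m/s.
Bearing = atan2(-0.29, -2.36) = 186.91° clockwise from north.

187°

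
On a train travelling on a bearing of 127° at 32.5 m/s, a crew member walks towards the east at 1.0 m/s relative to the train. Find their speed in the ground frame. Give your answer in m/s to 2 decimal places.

Taking east as x and north as y: train velocity = (25.956, -19.559) m/s; crew member velocity relative to train = (1.000, 0.000) m/s.
Velocity relative to ground = (25.956, -19.559) + (1.000, 0.000) = (26.956, -19.559) m/s.
Speed = |(26.956, -19.559)| = 33.304 m/s.

33.30 m/s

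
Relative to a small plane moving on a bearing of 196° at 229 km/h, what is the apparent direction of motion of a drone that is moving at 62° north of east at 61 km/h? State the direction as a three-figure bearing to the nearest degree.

Taking east as x and north as y: drone velocity = (28.638, 53.860) km/h; small plane velocity = (-63.121, -220.129) km/h.
Velocity of drone relative to small plane = (28.638, 53.860) − (-63.121, -220.129) = (91.759, 273.989) km/h.
Bearing = atan2(91.76, 273.99) = 18.52° clockwise from north.

019°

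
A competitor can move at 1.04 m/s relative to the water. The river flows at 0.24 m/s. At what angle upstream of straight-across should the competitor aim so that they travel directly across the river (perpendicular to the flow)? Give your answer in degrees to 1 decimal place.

To cancel the current, the upstream component of the competitor's velocity must equal the flow: 1.04 sin θ = 0.24.
sin θ = 0.24 / 1.04 = 0.2308.
θ = arcsin(0.2308) = 13.342°.

13.3°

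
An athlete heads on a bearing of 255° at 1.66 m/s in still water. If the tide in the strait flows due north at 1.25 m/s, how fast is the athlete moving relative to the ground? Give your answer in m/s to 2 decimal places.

1.80 m/s

Taking east as x and north as y: velocity relative to the water = (-1.603, -0.430) m/s; the water relative to ground = (0.000, 1.250) m/s.
Velocity relative to ground = (-1.603, -0.430) + (0.000, 1.250) = (-1.603, 0.820) m/s.
Speed = |(-1.603, 0.820)| = 1.801 m/s.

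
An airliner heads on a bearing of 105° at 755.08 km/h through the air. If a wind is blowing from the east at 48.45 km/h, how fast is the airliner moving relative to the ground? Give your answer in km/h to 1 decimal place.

708.4 km/h

Taking east as x and north as y: velocity relative to the air = (729.351, -195.429) km/h; the air relative to ground = (-48.450, 0.000) km/h.
Velocity relative to ground = (729.351, -195.429) + (-48.450, 0.000) = (680.901, -195.429) km/h.
Speed = |(680.901, -195.429)| = 708.392 km/h.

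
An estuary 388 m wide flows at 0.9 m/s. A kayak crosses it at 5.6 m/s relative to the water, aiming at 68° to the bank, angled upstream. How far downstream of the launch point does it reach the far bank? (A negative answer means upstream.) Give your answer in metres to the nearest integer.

Perpendicular speed = 5.192 m/s; crossing time = 388 / 5.192 = 74.727 s.
Net downstream speed = -1.198 m/s.
Drift = -1.198 × 74.727 = -89.508 m (upstream).

-90 m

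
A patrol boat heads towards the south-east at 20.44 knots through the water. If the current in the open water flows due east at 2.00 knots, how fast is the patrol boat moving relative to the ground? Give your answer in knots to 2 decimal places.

Taking east as x and north as y: velocity relative to the water = (14.453, -14.453) knots; the water relative to ground = (2.000, 0.000) knots.
Velocity relative to ground = (14.453, -14.453) + (2.000, 0.000) = (16.453, -14.453) knots.
Speed = |(16.453, -14.453)| = 21.900 knots.

21.90 knots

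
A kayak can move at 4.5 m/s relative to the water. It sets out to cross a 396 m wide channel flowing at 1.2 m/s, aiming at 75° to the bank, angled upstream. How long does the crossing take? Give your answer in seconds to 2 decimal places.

91.10 s

The component of the kayak's velocity perpendicular to the bank is 4.5 × sin 75° = 4.347 m/s.
The current is parallel to the bank, so it does not affect the crossing time.
Time = 396 / 4.347 = 91.104 s.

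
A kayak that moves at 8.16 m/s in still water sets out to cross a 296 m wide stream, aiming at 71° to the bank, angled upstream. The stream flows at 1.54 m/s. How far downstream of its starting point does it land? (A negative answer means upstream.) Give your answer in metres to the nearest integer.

-43 m

Perpendicular speed = 7.715 m/s; crossing time = 296 / 7.715 = 38.365 s.
Net downstream speed = -1.117 m/s.
Drift = -1.117 × 38.365 = -42.839 m (upstream).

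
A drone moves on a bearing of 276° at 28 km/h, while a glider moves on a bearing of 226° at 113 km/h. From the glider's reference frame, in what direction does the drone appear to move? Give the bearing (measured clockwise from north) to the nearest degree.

Taking east as x and north as y: drone velocity = (-27.847, 2.927) km/h; glider velocity = (-81.285, -78.496) km/h.
Velocity of drone relative to glider = (-27.847, 2.927) − (-81.285, -78.496) = (53.439, 81.423) km/h.
Bearing = atan2(53.44, 81.42) = 33.28° clockwise from north.

033°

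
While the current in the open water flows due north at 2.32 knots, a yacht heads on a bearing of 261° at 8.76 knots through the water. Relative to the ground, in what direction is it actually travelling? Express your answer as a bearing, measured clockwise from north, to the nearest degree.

Taking east as x and north as y: velocity relative to the water = (-8.652, -1.370) knots; the water relative to ground = (0.000, 2.320) knots.
Velocity relative to ground = (-8.652, -1.370) + (0.000, 2.320) = (-8.652, 0.950) knots.
Bearing = atan2(-8.65, 0.95) = 276.26° clockwise from north.

276°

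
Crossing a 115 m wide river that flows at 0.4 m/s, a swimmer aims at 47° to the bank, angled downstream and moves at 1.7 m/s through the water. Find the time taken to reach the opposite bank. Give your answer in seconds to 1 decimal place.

92.5 s

The component of the swimmer's velocity perpendicular to the bank is 1.7 × sin 47° = 1.243 m/s.
The current is parallel to the bank, so it does not affect the crossing time.
Time = 115 / 1.243 = 92.496 s.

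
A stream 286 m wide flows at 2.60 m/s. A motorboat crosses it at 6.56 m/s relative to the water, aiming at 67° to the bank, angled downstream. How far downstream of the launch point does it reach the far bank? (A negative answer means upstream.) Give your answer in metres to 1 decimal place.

244.5 m

Perpendicular speed = 6.039 m/s; crossing time = 286 / 6.039 = 47.363 s.
Net downstream speed = 5.163 m/s.
Drift = 5.163 × 47.363 = 244.543 m (downstream).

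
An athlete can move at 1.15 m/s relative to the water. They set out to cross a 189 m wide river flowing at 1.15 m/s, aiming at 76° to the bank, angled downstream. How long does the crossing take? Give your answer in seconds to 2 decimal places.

The component of the athlete's velocity perpendicular to the bank is 1.15 × sin 76° = 1.116 m/s.
The flow acts along the bank and has no component across it.
Time = 189 / 1.116 = 169.379 s.

169.38 s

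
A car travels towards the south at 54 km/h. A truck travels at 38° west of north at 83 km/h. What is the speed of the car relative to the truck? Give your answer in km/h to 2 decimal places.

129.88 km/h

Taking east as x and north as y: car velocity = (0.000, -54.000) km/h; truck velocity = (-51.100, 65.405) km/h.
Velocity of car relative to truck = (0.000, -54.000) − (-51.100, 65.405) = (51.100, -119.405) km/h.
Magnitude = |(51.100, -119.405)| = 129.880 km/h.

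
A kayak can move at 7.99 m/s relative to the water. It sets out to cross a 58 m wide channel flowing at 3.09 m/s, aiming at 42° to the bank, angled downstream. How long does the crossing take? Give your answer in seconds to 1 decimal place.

10.8 s

The component of the kayak's velocity perpendicular to the bank is 7.99 × sin 42° = 5.346 m/s.
The flow acts along the bank and has no component across it.
Time = 58 / 5.346 = 10.849 s.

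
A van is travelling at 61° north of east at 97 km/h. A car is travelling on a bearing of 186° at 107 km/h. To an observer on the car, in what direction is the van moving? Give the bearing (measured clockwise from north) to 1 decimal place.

016.9°

Taking east as x and north as y: van velocity = (47.027, 84.838) km/h; car velocity = (-11.185, -106.414) km/h.
Velocity of van relative to car = (47.027, 84.838) − (-11.185, -106.414) = (58.211, 191.252) km/h.
Bearing = atan2(58.21, 191.25) = 16.93° clockwise from north.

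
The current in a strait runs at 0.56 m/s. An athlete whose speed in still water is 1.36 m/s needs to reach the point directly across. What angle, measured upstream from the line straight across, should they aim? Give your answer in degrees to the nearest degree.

To cancel the current, the upstream component of the athlete's velocity must equal the flow: 1.36 sin θ = 0.56.
sin θ = 0.56 / 1.36 = 0.4118.
θ = arcsin(0.4118) = 24.316°.

24°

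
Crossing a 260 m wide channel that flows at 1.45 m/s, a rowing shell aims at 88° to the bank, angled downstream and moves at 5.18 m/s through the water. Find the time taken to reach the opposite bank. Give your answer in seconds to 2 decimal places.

The component of the rowing shell's velocity perpendicular to the bank is 5.18 × sin 88° = 5.177 m/s.
Only the cross-stream component determines the crossing time; the current contributes nothing perpendicular to the bank.
Time = 260 / 5.177 = 50.224 s.

50.22 s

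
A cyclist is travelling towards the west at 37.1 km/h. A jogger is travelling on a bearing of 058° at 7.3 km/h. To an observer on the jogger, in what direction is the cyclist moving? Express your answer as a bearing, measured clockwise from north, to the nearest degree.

Taking east as x and north as y: cyclist velocity = (-37.100, 0.000) km/h; jogger velocity = (6.191, 3.868) km/h.
Velocity of cyclist relative to jogger = (-37.100, 0.000) − (6.191, 3.868) = (-43.291, -3.868) km/h.
Bearing = atan2(-43.29, -3.87) = 264.89° clockwise from north.

265°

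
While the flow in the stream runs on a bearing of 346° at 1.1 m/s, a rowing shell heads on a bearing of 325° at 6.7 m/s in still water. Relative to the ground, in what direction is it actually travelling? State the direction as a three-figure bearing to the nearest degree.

Taking east as x and north as y: velocity relative to the water = (-3.843, 5.488) m/s; the water relative to ground = (-0.266, 1.067) m/s.
Velocity relative to ground = (-3.843, 5.488) + (-0.266, 1.067) = (-4.109, 6.556) m/s.
Bearing = atan2(-4.11, 6.56) = 327.92° clockwise from north.

328°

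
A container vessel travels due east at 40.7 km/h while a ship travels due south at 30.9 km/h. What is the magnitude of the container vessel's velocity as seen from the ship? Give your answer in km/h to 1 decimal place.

Taking east as x and north as y: container vessel velocity = (40.700, 0.000) km/h; ship velocity = (0.000, -30.900) km/h.
Velocity of container vessel relative to ship = (40.700, 0.000) − (0.000, -30.900) = (40.700, 30.900) km/h.
Magnitude = |(40.700, 30.900)| = 51.101 km/h.

51.1 km/h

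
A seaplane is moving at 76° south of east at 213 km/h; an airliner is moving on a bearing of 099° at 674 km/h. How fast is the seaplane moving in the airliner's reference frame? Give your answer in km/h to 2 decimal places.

Taking east as x and north as y: seaplane velocity = (51.529, -206.673) km/h; airliner velocity = (665.702, -105.437) km/h.
Velocity of seaplane relative to airliner = (51.529, -206.673) − (665.702, -105.437) = (-614.173, -101.236) km/h.
Magnitude = |(-614.173, -101.236)| = 622.460 km/h.

622.46 km/h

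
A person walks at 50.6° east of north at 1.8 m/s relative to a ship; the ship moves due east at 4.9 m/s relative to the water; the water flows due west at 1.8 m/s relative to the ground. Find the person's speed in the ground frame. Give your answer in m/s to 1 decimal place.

4.6 m/s

In east/north components (m/s): person relative to ship = (1.391, 1.143); ship relative to water = (4.900, 0.000); water relative to ground = (-1.800, 0.000).
Sum = (4.491, 1.143) m/s.
Speed = |(4.491, 1.143)| = 4.634 m/s.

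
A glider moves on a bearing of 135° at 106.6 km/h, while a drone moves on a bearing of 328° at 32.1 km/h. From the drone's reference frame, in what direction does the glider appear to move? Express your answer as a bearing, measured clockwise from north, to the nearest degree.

138°

Taking east as x and north as y: glider velocity = (75.378, -75.378) km/h; drone velocity = (-17.010, 27.222) km/h.
Velocity of glider relative to drone = (75.378, -75.378) − (-17.010, 27.222) = (92.388, -102.600) km/h.
Bearing = atan2(92.39, -102.60) = 138.00° clockwise from north.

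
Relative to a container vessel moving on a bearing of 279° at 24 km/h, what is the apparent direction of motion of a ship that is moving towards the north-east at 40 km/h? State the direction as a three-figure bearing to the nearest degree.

Taking east as x and north as y: ship velocity = (28.284, 28.284) km/h; container vessel velocity = (-23.705, 3.754) km/h.
Velocity of ship relative to container vessel = (28.284, 28.284) − (-23.705, 3.754) = (51.989, 24.530) km/h.
Bearing = atan2(51.99, 24.53) = 64.74° clockwise from north.

065°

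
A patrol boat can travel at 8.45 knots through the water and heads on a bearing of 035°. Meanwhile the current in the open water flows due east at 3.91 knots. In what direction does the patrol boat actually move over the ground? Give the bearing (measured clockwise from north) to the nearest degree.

Taking east as x and north as y: velocity relative to the water = (4.847, 6.922) knots; the water relative to ground = (3.910, 0.000) knots.
Velocity relative to ground = (4.847, 6.922) + (3.910, 0.000) = (8.757, 6.922) knots.
Bearing = atan2(8.76, 6.92) = 51.68° clockwise from north.

052°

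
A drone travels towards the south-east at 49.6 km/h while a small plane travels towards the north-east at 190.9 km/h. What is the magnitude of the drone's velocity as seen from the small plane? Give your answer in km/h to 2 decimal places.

197.24 km/h

Taking east as x and north as y: drone velocity = (35.072, -35.072) km/h; small plane velocity = (134.987, 134.987) km/h.
Velocity of drone relative to small plane = (35.072, -35.072) − (134.987, 134.987) = (-99.914, -170.059) km/h.
Magnitude = |(-99.914, -170.059)| = 197.238 km/h.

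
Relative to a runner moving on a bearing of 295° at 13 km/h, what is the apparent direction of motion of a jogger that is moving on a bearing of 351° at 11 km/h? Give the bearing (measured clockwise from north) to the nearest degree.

Taking east as x and north as y: jogger velocity = (-1.721, 10.865) km/h; runner velocity = (-11.782, 5.494) km/h.
Velocity of jogger relative to runner = (-1.721, 10.865) − (-11.782, 5.494) = (10.061, 5.371) km/h.
Bearing = atan2(10.06, 5.37) = 61.91° clockwise from north.

062°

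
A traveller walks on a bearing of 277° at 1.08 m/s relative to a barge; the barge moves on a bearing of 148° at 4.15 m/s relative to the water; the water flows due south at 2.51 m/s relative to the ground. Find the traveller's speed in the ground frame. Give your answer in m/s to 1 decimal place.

6.0 m/s

In east/north components (m/s): traveller relative to barge = (-1.072, 0.132); barge relative to water = (2.199, -3.519); water relative to ground = (0.000, -2.510).
Sum = (1.127, -5.898) m/s.
Speed = |(1.127, -5.898)| = 6.005 m/s.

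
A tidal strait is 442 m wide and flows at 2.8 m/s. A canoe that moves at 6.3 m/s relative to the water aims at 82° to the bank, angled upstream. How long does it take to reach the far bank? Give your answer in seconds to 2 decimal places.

70.85 s

The component of the canoe's velocity perpendicular to the bank is 6.3 × sin 82° = 6.239 m/s.
The flow acts along the bank and has no component across it.
Time = 442 / 6.239 = 70.848 s.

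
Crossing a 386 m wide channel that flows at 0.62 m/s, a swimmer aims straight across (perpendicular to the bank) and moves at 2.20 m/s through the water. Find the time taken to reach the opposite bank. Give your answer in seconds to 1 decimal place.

175.5 s

The component of the swimmer's velocity perpendicular to the bank is 2.20 m/s.
The flow acts along the bank and has no component across it.
Time = 386 / 2.200 = 175.455 s.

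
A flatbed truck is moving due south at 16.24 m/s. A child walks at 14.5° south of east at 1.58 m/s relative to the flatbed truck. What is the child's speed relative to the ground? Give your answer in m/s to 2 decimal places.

Taking east as x and north as y: flatbed truck velocity = (0.000, -16.240) m/s; child velocity relative to flatbed truck = (1.530, -0.396) m/s.
Velocity relative to ground = (0.000, -16.240) + (1.530, -0.396) = (1.530, -16.636) m/s.
Speed = |(1.530, -16.636)| = 16.706 m/s.

16.71 m/s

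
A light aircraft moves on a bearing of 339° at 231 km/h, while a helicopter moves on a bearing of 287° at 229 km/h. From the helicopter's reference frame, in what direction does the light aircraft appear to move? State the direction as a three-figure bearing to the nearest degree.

Taking east as x and north as y: light aircraft velocity = (-82.783, 215.657) km/h; helicopter velocity = (-218.994, 66.953) km/h.
Velocity of light aircraft relative to helicopter = (-82.783, 215.657) − (-218.994, 66.953) = (136.211, 148.704) km/h.
Bearing = atan2(136.21, 148.70) = 42.49° clockwise from north.

042°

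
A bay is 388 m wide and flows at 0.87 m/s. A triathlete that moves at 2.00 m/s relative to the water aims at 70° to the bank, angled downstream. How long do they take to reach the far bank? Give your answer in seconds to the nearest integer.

206 s

The component of the triathlete's velocity perpendicular to the bank is 2.00 × sin 70° = 1.879 m/s.
Only the cross-stream component determines the crossing time; the current contributes nothing perpendicular to the bank.
Time = 388 / 1.879 = 206.450 s.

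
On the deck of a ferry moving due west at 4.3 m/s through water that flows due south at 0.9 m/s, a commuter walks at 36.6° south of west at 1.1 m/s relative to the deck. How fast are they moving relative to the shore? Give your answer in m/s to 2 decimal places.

In east/north components (m/s): commuter relative to ferry = (-0.883, -0.656); ferry relative to water = (-4.300, 0.000); water relative to ground = (0.000, -0.900).
Sum = (-5.183, -1.556) m/s.
Speed = |(-5.183, -1.556)| = 5.412 m/s.

5.41 m/s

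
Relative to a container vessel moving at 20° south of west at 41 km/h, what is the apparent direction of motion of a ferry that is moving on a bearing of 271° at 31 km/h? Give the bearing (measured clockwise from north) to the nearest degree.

Taking east as x and north as y: ferry velocity = (-30.995, 0.541) km/h; container vessel velocity = (-38.527, -14.023) km/h.
Velocity of ferry relative to container vessel = (-30.995, 0.541) − (-38.527, -14.023) = (7.532, 14.564) km/h.
Bearing = atan2(7.53, 14.56) = 27.35° clockwise from north.

027°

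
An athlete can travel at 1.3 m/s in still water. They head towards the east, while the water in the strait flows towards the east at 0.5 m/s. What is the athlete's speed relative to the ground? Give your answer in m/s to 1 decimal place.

Taking east as x and north as y: velocity relative to the water = (1.300, 0.000) m/s; the water relative to ground = (0.500, 0.000) m/s.
Velocity relative to ground = (1.300, 0.000) + (0.500, 0.000) = (1.800, 0.000) m/s.
Speed = |(1.800, 0.000)| = 1.800 m/s.

1.8 m/s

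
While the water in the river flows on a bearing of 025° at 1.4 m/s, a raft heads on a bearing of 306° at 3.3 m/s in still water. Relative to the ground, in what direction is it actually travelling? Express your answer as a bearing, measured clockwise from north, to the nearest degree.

Taking east as x and north as y: velocity relative to the water = (-2.670, 1.940) m/s; the water relative to ground = (0.592, 1.269) m/s.
Velocity relative to ground = (-2.670, 1.940) + (0.592, 1.269) = (-2.078, 3.209) m/s.
Bearing = atan2(-2.08, 3.21) = 327.07° clockwise from north.

327°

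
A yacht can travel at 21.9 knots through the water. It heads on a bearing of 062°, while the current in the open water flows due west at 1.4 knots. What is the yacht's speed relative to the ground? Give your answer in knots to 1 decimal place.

Taking east as x and north as y: velocity relative to the water = (19.337, 10.281) knots; the water relative to ground = (-1.400, 0.000) knots.
Velocity relative to ground = (19.337, 10.281) + (-1.400, 0.000) = (17.937, 10.281) knots.
Speed = |(17.937, 10.281)| = 20.674 knots.

20.7 knots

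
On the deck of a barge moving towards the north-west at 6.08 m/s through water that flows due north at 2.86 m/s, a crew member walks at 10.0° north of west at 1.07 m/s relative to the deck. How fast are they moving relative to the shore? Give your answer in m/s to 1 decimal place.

9.1 m/s

In east/north components (m/s): crew member relative to barge = (-1.054, 0.186); barge relative to water = (-4.299, 4.299); water relative to ground = (0.000, 2.860).
Sum = (-5.353, 7.345) m/s.
Speed = |(-5.353, 7.345)| = 9.089 m/s.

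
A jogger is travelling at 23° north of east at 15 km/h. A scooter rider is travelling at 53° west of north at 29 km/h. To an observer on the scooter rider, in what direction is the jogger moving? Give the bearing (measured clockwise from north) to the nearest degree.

107°

Taking east as x and north as y: jogger velocity = (13.808, 5.861) km/h; scooter rider velocity = (-23.160, 17.453) km/h.
Velocity of jogger relative to scooter rider = (13.808, 5.861) − (-23.160, 17.453) = (36.968, -11.592) km/h.
Bearing = atan2(36.97, -11.59) = 107.41° clockwise from north.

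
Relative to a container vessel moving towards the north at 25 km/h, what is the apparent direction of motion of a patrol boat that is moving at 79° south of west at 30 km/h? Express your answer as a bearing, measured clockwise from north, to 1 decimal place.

Taking east as x and north as y: patrol boat velocity = (-5.724, -29.449) km/h; container vessel velocity = (0.000, 25.000) km/h.
Velocity of patrol boat relative to container vessel = (-5.724, -29.449) − (0.000, 25.000) = (-5.724, -54.449) km/h.
Bearing = atan2(-5.72, -54.45) = 186.00° clockwise from north.

186.0°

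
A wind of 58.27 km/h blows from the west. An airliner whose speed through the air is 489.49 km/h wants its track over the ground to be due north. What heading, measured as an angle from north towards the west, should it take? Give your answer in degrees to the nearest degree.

The wind pushes perpendicular to the desired track; the heading must have a component into the wind equal to 58.27 km/h: 489.49 sin θ = 58.27.
sin θ = 0.1190, so θ = 6.837°.

7°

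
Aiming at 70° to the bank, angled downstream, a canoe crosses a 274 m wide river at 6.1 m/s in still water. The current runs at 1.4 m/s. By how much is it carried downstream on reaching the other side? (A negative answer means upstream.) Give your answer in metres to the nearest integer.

167 m

Perpendicular speed = 5.732 m/s; crossing time = 274 / 5.732 = 47.801 s.
Net downstream speed = 3.486 m/s.
Drift = 3.486 × 47.801 = 166.649 m (downstream).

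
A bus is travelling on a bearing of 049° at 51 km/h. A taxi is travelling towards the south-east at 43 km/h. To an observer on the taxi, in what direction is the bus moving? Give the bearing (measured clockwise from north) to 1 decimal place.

007.2°

Taking east as x and north as y: bus velocity = (38.490, 33.459) km/h; taxi velocity = (30.406, -30.406) km/h.
Velocity of bus relative to taxi = (38.490, 33.459) − (30.406, -30.406) = (8.085, 63.865) km/h.
Bearing = atan2(8.08, 63.86) = 7.21° clockwise from north.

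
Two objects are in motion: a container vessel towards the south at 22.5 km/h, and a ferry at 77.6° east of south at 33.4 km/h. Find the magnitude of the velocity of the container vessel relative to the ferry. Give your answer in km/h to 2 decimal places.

Taking east as x and north as y: container vessel velocity = (0.000, -22.500) km/h; ferry velocity = (32.621, -7.172) km/h.
Velocity of container vessel relative to ferry = (0.000, -22.500) − (32.621, -7.172) = (-32.621, -15.328) km/h.
Magnitude = |(-32.621, -15.328)| = 36.043 km/h.

36.04 km/h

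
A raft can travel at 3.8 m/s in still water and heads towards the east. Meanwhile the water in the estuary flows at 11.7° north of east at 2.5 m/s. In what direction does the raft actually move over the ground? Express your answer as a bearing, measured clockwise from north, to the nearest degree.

Taking east as x and north as y: velocity relative to the water = (3.800, 0.000) m/s; the water relative to ground = (2.448, 0.507) m/s.
Velocity relative to ground = (3.800, 0.000) + (2.448, 0.507) = (6.248, 0.507) m/s.
Bearing = atan2(6.25, 0.51) = 85.36° clockwise from north.

085°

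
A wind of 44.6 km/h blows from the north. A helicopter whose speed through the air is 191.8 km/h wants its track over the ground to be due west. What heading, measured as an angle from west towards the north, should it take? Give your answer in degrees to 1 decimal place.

13.4°

The wind pushes perpendicular to the desired track; the heading must have a component into the wind equal to 44.6 km/h: 191.8 sin θ = 44.6.
sin θ = 0.2325, so θ = 13.446°.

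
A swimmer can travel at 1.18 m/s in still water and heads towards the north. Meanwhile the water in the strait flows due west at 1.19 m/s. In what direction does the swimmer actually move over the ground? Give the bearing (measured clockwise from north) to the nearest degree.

315°

Taking east as x and north as y: velocity relative to the water = (0.000, 1.180) m/s; the water relative to ground = (-1.190, 0.000) m/s.
Velocity relative to ground = (0.000, 1.180) + (-1.190, 0.000) = (-1.190, 1.180) m/s.
Bearing = atan2(-1.19, 1.18) = 314.76° clockwise from north.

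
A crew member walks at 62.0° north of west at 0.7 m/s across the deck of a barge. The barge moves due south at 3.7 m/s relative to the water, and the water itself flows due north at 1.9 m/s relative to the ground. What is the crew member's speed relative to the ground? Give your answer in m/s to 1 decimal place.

1.2 m/s

In east/north components (m/s): crew member relative to barge = (-0.329, 0.618); barge relative to water = (0.000, -3.700); water relative to ground = (0.000, 1.900).
Sum = (-0.329, -1.182) m/s.
Speed = |(-0.329, -1.182)| = 1.227 m/s.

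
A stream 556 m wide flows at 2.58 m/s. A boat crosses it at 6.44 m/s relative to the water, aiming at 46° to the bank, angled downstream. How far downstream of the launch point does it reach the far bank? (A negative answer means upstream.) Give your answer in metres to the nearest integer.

847 m

Perpendicular speed = 4.633 m/s; crossing time = 556 / 4.633 = 120.020 s.
Net downstream speed = 7.054 m/s.
Drift = 7.054 × 120.020 = 846.575 m (downstream).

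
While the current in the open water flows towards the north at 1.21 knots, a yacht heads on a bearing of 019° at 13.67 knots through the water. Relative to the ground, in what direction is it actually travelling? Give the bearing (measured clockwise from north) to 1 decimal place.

017.5°

Taking east as x and north as y: velocity relative to the water = (4.451, 12.925) knots; the water relative to ground = (0.000, 1.210) knots.
Velocity relative to ground = (4.451, 12.925) + (0.000, 1.210) = (4.451, 14.135) knots.
Bearing = atan2(4.45, 14.14) = 17.48° clockwise from north.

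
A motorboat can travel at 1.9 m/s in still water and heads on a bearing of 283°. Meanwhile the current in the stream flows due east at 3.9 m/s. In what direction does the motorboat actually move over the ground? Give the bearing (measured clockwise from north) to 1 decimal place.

Taking east as x and north as y: velocity relative to the water = (-1.851, 0.427) m/s; the water relative to ground = (3.900, 0.000) m/s.
Velocity relative to ground = (-1.851, 0.427) + (3.900, 0.000) = (2.049, 0.427) m/s.
Bearing = atan2(2.05, 0.43) = 78.22° clockwise from north.

078.2°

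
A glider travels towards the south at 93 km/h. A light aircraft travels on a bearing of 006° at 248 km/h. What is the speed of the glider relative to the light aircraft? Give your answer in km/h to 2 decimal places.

Taking east as x and north as y: glider velocity = (0.000, -93.000) km/h; light aircraft velocity = (25.923, 246.641) km/h.
Velocity of glider relative to light aircraft = (0.000, -93.000) − (25.923, 246.641) = (-25.923, -339.641) km/h.
Magnitude = |(-25.923, -339.641)| = 340.629 km/h.

340.63 km/h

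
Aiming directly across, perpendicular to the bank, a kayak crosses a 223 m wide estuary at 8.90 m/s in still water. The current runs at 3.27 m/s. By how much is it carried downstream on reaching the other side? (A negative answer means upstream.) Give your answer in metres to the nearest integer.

Perpendicular speed = 8.900 m/s; crossing time = 223 / 8.900 = 25.056 s.
Net downstream speed = 3.270 m/s.
Drift = 3.270 × 25.056 = 81.934 m (downstream).

82 m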